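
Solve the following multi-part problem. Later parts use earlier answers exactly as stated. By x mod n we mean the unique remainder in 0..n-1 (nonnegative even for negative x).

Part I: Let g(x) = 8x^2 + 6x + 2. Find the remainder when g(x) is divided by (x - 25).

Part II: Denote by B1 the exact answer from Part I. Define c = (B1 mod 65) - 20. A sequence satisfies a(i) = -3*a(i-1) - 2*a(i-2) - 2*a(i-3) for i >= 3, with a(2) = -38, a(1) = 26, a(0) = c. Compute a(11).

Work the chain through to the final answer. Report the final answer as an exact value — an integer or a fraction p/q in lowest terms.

Part I: remainder = value at the root: 8*(25)^2 + 6*(25)^1 + 2 = (5000) + (150) + (2) = 5152; answer 5152
Part II: B1 = 5152; c = -3; a(3) = -3*(-38) - 2*(26) - 2*(-3) = 68; iterating: a(3)=68, a(4)=-180, a(5)=480, a(6)=-1216, a(7)=3048, a(8)=-7672, a(9)=19352, a(10)=-48808, a(11)=123064; answer 123064

123064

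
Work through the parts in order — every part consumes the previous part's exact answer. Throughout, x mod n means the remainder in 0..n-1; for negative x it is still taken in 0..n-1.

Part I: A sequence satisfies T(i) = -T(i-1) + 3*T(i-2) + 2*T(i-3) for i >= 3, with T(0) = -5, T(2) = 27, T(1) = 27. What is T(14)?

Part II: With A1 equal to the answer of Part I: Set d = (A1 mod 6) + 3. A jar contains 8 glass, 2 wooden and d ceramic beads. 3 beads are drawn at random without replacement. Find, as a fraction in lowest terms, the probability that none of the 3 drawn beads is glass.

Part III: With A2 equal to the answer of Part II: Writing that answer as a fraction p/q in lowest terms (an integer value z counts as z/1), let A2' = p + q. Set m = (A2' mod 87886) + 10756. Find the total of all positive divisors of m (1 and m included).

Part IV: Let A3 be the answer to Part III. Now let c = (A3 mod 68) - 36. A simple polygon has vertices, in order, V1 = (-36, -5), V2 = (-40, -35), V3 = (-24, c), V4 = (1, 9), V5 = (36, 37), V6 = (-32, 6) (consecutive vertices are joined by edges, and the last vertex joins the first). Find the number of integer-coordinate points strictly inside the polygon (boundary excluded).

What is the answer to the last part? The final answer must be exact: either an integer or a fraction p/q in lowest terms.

1057

Part I: T(3) = -1*(27) + 3*(27) + 2*(-5) = 44; iterating: T(3)=44, T(4)=91, T(5)=95, T(6)=266, T(7)=201, T(8)=787, T(9)=348, T(10)=2415, T(11)=203, T(12)=7738, T(13)=-2299, T(14)=25919; answer 25919
Part II: A1 = 25919; d = 8; total draws C(18,3) = 816; favorable C(10,3) = 120; P = 5/34; answer 5/34
Part III: A2 = 5/34; threaded value p + q = 39; m = 10795; 10795 = 5 * 17 * 127; sigma = (1 + 5) * (1 + 17) * (1 + 127) = 6 * 18 * 128 = 13824; answer 13824
Part IV: A3 = 13824; c = -16; cross terms: (-36*-35 - -40*-5)=1060, (-40*-16 - -24*-35)=-200, (-24*9 - 1*-16)=-200, (1*37 - 36*9)=-287, (36*6 - -32*37)=1400, (-32*-5 - -36*6)=376; twice the area = |2149| = 2149; area = 2149/2; boundary points = 2 + 1 + 25 + 7 + 1 + 1 = 37; strictly interior points = area - boundary/2 + 1 = 1057; answer 1057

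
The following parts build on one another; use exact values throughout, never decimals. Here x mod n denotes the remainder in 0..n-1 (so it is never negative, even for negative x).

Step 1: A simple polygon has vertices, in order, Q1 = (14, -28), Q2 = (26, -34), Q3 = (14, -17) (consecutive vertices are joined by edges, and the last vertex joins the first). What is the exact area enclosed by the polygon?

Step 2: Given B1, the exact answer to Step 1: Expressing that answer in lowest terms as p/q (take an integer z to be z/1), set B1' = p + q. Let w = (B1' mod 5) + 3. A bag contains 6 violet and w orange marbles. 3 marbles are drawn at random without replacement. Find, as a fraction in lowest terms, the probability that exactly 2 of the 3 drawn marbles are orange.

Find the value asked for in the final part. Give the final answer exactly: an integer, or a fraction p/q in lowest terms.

4/11

Step 1: cross terms: (14*-34 - 26*-28)=252, (26*-17 - 14*-34)=34, (14*-28 - 14*-17)=-154; twice the area = |132| = 132; area = 66; answer 66
Step 2: B1 = 66; threaded value p + q = 67; w = 5; total draws C(11,3) = 165; favorable C(5,2)*C(6,1) = 60; P = 4/11; answer 4/11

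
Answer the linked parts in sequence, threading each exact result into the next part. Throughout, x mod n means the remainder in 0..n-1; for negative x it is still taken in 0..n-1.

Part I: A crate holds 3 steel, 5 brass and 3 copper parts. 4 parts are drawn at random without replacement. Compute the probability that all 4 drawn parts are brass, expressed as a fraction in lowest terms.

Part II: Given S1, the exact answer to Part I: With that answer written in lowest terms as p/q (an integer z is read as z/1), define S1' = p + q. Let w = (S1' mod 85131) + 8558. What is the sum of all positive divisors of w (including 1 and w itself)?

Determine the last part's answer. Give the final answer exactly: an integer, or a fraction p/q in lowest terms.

Part I: total draws C(11,4) = 330; favorable C(5,4) = 5; P = 1/66; answer 1/66
Part II: S1 = 1/66; threaded value p + q = 67; w = 8625; 8625 = 3 * 5^3 * 23; sigma = (1 + 3) * (1 + 5 + 25 + 125) * (1 + 23) = 4 * 156 * 24 = 14976; answer 14976

14976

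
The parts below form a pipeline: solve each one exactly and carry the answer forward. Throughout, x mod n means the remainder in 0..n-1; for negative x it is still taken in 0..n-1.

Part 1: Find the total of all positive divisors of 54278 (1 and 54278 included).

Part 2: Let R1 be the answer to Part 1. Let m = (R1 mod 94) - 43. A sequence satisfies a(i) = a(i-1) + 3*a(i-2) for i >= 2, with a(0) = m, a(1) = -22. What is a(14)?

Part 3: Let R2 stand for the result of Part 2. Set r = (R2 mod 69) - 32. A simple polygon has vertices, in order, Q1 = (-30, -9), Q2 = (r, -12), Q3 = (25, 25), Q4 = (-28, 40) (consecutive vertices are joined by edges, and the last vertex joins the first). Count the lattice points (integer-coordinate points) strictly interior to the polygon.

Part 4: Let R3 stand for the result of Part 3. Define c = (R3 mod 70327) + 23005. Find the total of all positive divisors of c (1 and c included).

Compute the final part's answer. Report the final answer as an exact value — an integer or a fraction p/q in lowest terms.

74880

Part 1: 54278 = 2 * 7 * 3877; sigma = (1 + 2) * (1 + 7) * (1 + 3877) = 3 * 8 * 3878 = 93072; answer 93072
Part 2: R1 = 93072; m = -31; a(2) = 1*(-22) + 3*(-31) = -115; iterating: a(2)=-115, a(3)=-181, a(4)=-526, a(5)=-1069, a(6)=-2647, a(7)=-5854, a(8)=-13795, a(9)=-31357, a(10)=-72742, a(11)=-166813, a(12)=-385039, a(13)=-885478, a(14)=-2040595; answer -2040595
Part 3: R2 = -2040595; r = -21; cross terms: (-30*-12 - -21*-9)=171, (-21*25 - 25*-12)=-225, (25*40 - -28*25)=1700, (-28*-9 - -30*40)=1452; twice the area = |3098| = 3098; area = 1549; boundary points = 3 + 1 + 1 + 1 = 6; strictly interior points = area - boundary/2 + 1 = 1547; answer 1547
Part 4: R3 = 1547; c = 24552; 24552 = 2^3 * 3^2 * 11 * 31; sigma = (1 + 2 + 4 + 8) * (1 + 3 + 9) * (1 + 11) * (1 + 31) = 15 * 13 * 12 * 32 = 74880; answer 74880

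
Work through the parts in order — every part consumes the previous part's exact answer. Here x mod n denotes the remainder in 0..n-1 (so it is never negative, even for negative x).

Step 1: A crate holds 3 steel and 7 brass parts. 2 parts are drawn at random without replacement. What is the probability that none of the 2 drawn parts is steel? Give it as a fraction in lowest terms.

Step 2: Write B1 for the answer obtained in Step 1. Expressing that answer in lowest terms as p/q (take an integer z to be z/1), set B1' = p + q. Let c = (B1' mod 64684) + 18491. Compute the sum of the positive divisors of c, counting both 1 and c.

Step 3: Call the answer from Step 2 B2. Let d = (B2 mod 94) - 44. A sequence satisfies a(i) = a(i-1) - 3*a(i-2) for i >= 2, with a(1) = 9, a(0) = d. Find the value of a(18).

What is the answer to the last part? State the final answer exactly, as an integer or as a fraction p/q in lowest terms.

Step 1: total draws C(10,2) = 45; favorable C(7,2) = 21; P = 7/15; answer 7/15
Step 2: B1 = 7/15; threaded value p + q = 22; c = 18513; 18513 = 3^2 * 11^2 * 17; sigma = (1 + 3 + 9) * (1 + 11 + 121) * (1 + 17) = 13 * 133 * 18 = 31122; answer 31122
Step 3: B2 = 31122; d = -36; a(2) = 1*(9) - 3*(-36) = 117; iterating: a(2)=117, a(3)=90, a(4)=-261, a(5)=-531, a(6)=252, a(7)=1845, a(8)=1089, a(9)=-4446, a(10)=-7713, a(11)=5625, a(12)=28764, a(13)=11889, a(14)=-74403, a(15)=-110070, a(16)=113139, a(17)=443349, a(18)=103932; answer 103932

103932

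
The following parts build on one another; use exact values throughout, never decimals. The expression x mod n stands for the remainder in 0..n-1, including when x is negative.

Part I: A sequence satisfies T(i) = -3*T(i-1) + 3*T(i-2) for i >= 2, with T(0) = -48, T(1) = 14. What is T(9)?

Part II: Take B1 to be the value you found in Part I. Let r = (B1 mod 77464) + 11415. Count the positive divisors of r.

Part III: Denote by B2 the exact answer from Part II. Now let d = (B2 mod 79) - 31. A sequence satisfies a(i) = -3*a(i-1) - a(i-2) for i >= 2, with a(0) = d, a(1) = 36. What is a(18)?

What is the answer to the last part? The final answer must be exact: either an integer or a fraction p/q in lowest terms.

-451949367

Part I: T(2) = -3*(14) + 3*(-48) = -186; iterating: T(2)=-186, T(3)=600, T(4)=-2358, T(5)=8874, T(6)=-33696, T(7)=127710, T(8)=-484218, T(9)=1835784; answer 1835784
Part II: B1 = 1835784; r = 65527; 65527 = 7 * 11 * 23 * 37; number of divisors = (1+1) * (1+1) * (1+1) * (1+1) = 16; answer 16
Part III: B2 = 16; d = -15; a(2) = -3*(36) - 1*(-15) = -93; iterating: a(2)=-93, a(3)=243, a(4)=-636, a(5)=1665, a(6)=-4359, a(7)=11412, a(8)=-29877, a(9)=78219, a(10)=-204780, a(11)=536121, a(12)=-1403583, a(13)=3674628, a(14)=-9620301, a(15)=25186275, a(16)=-65938524, a(17)=172629297, a(18)=-451949367; answer -451949367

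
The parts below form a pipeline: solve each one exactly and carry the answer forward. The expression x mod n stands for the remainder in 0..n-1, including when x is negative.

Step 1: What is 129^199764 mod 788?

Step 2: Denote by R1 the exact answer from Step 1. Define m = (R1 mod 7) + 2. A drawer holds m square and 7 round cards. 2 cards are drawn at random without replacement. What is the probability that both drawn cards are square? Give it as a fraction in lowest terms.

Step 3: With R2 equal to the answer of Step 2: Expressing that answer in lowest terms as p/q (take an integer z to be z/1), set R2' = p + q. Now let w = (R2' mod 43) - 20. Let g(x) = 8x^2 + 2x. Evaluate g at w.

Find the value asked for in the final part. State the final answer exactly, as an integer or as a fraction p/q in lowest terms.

28

Step 1: squarings mod 788: 129^1=129, 129^2=93, 129^4=769, 129^8=361, 129^16=301, 129^32=769, 129^64=361, 129^128=301, 129^256=769, 129^512=361, 129^1024=301, 129^2048=769, 129^4096=361, 129^8192=301, 129^16384=769, 129^32768=361, 129^65536=301, 129^131072=769; 129^199764 = 129^4 * 129^16 * 129^64 * 129^1024 * 129^2048 * 129^65536 * 129^131072 = 233 (mod 788); answer 233
Step 2: R1 = 233; m = 4; total draws C(11,2) = 55; favorable C(4,2) = 6; P = 6/55; answer 6/55
Step 3: R2 = 6/55; threaded value p + q = 61; w = -2; 8*(-2)^2 + 2*(-2)^1 = (32) + (-4) = 28; answer 28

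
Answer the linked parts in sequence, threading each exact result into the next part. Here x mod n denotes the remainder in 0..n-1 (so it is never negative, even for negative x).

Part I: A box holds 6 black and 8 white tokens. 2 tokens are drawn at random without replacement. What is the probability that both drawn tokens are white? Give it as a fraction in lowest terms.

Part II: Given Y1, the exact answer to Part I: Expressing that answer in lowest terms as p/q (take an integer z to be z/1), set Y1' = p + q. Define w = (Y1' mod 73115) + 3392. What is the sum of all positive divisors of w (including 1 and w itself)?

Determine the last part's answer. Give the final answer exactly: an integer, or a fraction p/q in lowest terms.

Part I: total draws C(14,2) = 91; favorable C(8,2) = 28; P = 4/13; answer 4/13
Part II: Y1 = 4/13; threaded value p + q = 17; w = 3409; 3409 = 7 * 487; sigma = (1 + 7) * (1 + 487) = 8 * 488 = 3904; answer 3904

3904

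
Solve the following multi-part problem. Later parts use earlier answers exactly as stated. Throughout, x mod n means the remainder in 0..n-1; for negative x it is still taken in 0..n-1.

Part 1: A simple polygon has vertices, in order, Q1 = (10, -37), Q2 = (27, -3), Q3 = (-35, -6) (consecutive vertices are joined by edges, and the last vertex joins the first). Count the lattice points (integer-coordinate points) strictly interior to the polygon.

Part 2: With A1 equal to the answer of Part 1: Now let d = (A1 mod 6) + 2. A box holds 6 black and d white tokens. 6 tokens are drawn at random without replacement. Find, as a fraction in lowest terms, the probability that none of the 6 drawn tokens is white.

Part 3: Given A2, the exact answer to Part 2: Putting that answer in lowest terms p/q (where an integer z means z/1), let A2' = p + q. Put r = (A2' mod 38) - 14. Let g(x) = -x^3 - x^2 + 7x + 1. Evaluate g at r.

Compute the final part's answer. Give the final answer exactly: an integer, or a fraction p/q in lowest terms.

-3494

Part 1: cross terms: (10*-3 - 27*-37)=969, (27*-6 - -35*-3)=-267, (-35*-37 - 10*-6)=1355; twice the area = |2057| = 2057; area = 2057/2; boundary points = 17 + 1 + 1 = 19; strictly interior points = area - boundary/2 + 1 = 1020; answer 1020
Part 2: A1 = 1020; d = 2; total draws C(8,6) = 28; favorable C(6,6) = 1; P = 1/28; answer 1/28
Part 3: A2 = 1/28; threaded value p + q = 29; r = 15; -1*(15)^3 - 1*(15)^2 + 7*(15)^1 + 1 = (-3375) + (-225) + (105) + (1) = -3494; answer -3494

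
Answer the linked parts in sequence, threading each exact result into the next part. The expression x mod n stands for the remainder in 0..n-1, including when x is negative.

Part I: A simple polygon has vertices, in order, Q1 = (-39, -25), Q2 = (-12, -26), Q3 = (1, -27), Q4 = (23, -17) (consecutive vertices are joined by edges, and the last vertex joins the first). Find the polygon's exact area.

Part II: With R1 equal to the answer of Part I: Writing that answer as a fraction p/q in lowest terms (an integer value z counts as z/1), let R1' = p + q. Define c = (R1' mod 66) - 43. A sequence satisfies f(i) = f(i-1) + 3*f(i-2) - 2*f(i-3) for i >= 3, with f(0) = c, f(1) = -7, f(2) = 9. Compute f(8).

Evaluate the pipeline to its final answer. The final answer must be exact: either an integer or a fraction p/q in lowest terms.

Part I: cross terms: (-39*-26 - -12*-25)=714, (-12*-27 - 1*-26)=350, (1*-17 - 23*-27)=604, (23*-25 - -39*-17)=-1238; twice the area = |430| = 430; area = 215; answer 215
Part II: R1 = 215; threaded value p + q = 216; c = -25; f(3) = 1*(9) + 3*(-7) - 2*(-25) = 38; iterating: f(3)=38, f(4)=79, f(5)=175, f(6)=336, f(7)=703, f(8)=1361; answer 1361

1361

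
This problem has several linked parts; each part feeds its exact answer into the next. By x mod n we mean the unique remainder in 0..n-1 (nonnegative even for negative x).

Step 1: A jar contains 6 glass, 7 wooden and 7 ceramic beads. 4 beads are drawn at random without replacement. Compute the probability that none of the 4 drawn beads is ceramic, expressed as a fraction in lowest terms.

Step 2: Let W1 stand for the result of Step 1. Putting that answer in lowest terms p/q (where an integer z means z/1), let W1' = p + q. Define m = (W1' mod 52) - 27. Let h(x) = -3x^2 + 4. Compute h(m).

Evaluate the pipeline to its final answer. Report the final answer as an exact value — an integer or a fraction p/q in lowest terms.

-143

Step 1: total draws C(20,4) = 4845; favorable C(13,4) = 715; P = 143/969; answer 143/969
Step 2: W1 = 143/969; threaded value p + q = 1112; m = -7; -3*(-7)^2 + 4 = (-147) + (4) = -143; answer -143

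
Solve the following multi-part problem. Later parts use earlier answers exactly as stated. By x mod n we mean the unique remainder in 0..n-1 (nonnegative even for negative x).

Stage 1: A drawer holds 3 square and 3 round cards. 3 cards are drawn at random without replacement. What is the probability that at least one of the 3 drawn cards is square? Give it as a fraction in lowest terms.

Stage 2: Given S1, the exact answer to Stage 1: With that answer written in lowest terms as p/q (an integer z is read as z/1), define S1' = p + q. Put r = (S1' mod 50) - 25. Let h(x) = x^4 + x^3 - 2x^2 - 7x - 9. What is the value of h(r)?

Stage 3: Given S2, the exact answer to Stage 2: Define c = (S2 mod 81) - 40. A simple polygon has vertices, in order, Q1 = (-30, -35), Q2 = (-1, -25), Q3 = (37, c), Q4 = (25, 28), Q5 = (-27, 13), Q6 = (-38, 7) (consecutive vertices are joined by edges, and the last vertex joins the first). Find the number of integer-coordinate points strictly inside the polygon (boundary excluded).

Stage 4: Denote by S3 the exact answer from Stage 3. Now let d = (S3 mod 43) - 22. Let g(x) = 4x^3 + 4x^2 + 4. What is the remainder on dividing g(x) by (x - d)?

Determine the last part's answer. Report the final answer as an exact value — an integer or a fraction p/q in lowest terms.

14404

Stage 1: total draws C(6,3) = 20; complement C(3,3) = 1; favorable 20 - 1 = 19; P = 19/20; answer 19/20
Stage 2: S1 = 19/20; threaded value p + q = 39; r = 14; 1*(14)^4 + 1*(14)^3 - 2*(14)^2 - 7*(14)^1 - 9 = (38416) + (2744) + (-392) + (-98) + (-9) = 40661; answer 40661
Stage 3: S2 = 40661; c = 40; cross terms: (-30*-25 - -1*-35)=715, (-1*40 - 37*-25)=885, (37*28 - 25*40)=36, (25*13 - -27*28)=1081, (-27*7 - -38*13)=305, (-38*-35 - -30*7)=1540; twice the area = |4562| = 4562; area = 2281; boundary points = 1 + 1 + 12 + 1 + 1 + 2 = 18; strictly interior points = area - boundary/2 + 1 = 2273; answer 2273
Stage 4: S3 = 2273; d = 15; remainder = value at the root: 4*(15)^3 + 4*(15)^2 + 4 = (13500) + (900) + (4) = 14404; answer 14404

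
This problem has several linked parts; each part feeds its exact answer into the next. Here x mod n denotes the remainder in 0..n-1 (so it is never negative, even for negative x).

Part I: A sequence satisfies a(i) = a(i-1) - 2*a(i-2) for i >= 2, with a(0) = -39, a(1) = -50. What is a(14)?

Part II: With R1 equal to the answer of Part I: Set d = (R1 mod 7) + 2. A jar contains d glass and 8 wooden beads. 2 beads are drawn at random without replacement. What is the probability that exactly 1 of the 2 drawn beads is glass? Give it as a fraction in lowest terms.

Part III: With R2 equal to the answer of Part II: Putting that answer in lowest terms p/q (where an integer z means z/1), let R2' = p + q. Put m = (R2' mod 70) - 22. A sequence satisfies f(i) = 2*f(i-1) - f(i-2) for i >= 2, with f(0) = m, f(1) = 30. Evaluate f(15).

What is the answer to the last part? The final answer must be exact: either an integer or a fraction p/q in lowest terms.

436

Part I: a(2) = 1*(-50) - 2*(-39) = 28; iterating: a(2)=28, a(3)=128, a(4)=72, a(5)=-184, a(6)=-328, a(7)=40, a(8)=696, a(9)=616, a(10)=-776, a(11)=-2008, a(12)=-456, a(13)=3560, a(14)=4472; answer 4472
Part II: R1 = 4472; d = 8; total draws C(16,2) = 120; favorable C(8,1)*C(8,1) = 64; P = 8/15; answer 8/15
Part III: R2 = 8/15; threaded value p + q = 23; m = 1; f(2) = 2*(30) - 1*(1) = 59; iterating: f(2)=59, f(3)=88, f(4)=117, f(5)=146, f(6)=175, f(7)=204, f(8)=233, f(9)=262, f(10)=291, f(11)=320, f(12)=349, f(13)=378, f(14)=407, f(15)=436; answer 436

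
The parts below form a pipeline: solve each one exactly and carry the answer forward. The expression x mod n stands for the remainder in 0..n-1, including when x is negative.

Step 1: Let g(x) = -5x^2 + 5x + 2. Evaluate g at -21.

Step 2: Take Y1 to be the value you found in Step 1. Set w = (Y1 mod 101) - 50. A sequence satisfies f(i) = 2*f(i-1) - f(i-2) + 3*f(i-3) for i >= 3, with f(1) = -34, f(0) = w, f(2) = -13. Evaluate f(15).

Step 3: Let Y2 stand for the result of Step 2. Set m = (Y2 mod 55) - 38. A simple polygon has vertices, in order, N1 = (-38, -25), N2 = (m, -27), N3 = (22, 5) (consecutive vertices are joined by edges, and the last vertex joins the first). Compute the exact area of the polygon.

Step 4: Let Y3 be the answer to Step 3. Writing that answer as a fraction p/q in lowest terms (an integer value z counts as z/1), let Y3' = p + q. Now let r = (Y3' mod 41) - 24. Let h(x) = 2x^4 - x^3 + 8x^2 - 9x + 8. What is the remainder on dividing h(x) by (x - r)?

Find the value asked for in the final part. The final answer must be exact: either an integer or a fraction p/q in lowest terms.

Step 1: -5*(-21)^2 + 5*(-21)^1 + 2 = (-2205) + (-105) + (2) = -2308; answer -2308
Step 2: Y1 = -2308; w = -35; f(3) = 2*(-13) - 1*(-34) + 3*(-35) = -97; iterating: f(3)=-97, f(4)=-283, f(5)=-508, f(6)=-1024, f(7)=-2389, f(8)=-5278, f(9)=-11239, f(10)=-24367, f(11)=-53329, f(12)=-116008, f(13)=-251788, f(14)=-547555, f(15)=-1191346; answer -1191346
Step 3: Y2 = -1191346; m = -29; cross terms: (-38*-27 - -29*-25)=301, (-29*5 - 22*-27)=449, (22*-25 - -38*5)=-360; twice the area = |390| = 390; area = 195; answer 195
Step 4: Y3 = 195; threaded value p + q = 196; r = 8; remainder = value at the root: 2*(8)^4 - 1*(8)^3 + 8*(8)^2 - 9*(8)^1 + 8 = (8192) + (-512) + (512) + (-72) + (8) = 8128; answer 8128

8128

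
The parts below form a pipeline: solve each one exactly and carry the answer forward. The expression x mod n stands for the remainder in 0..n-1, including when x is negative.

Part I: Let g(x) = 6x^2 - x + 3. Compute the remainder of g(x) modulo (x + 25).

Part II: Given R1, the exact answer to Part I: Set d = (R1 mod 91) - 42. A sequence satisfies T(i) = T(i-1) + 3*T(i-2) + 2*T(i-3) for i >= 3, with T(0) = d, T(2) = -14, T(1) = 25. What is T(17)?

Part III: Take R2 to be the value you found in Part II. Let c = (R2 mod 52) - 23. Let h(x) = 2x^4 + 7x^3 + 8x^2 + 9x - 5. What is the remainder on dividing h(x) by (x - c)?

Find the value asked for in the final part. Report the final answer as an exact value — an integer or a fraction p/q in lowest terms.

215341

Part I: remainder = value at the root: 6*(-25)^2 - 1*(-25)^1 + 3 = (3750) + (25) + (3) = 3778; answer 3778
Part II: R1 = 3778; d = 5; T(3) = 1*(-14) + 3*(25) + 2*(5) = 71; iterating: T(3)=71, T(4)=79, T(5)=264, T(6)=643, T(7)=1593, T(8)=4050, T(9)=10115, T(10)=25451, T(11)=63896, T(12)=160479, T(13)=403069, T(14)=1012298, T(15)=2542463, T(16)=6385495, T(17)=16037480; answer 16037480
Part III: R2 = 16037480; c = -19; remainder = value at the root: 2*(-19)^4 + 7*(-19)^3 + 8*(-19)^2 + 9*(-19)^1 - 5 = (260642) + (-48013) + (2888) + (-171) + (-5) = 215341; answer 215341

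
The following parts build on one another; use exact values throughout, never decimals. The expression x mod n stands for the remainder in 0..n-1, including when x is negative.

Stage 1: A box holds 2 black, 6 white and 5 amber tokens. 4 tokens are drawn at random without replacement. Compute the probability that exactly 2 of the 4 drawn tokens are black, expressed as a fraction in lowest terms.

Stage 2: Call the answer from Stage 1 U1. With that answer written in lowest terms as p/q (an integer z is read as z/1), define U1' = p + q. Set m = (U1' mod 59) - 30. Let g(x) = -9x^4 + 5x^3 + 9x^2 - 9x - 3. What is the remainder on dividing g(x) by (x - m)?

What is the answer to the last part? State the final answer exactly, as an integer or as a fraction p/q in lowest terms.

-607859

Stage 1: total draws C(13,4) = 715; favorable C(2,2)*C(11,2) = 55; P = 1/13; answer 1/13
Stage 2: U1 = 1/13; threaded value p + q = 14; m = -16; remainder = value at the root: -9*(-16)^4 + 5*(-16)^3 + 9*(-16)^2 - 9*(-16)^1 - 3 = (-589824) + (-20480) + (2304) + (144) + (-3) = -607859; answer -607859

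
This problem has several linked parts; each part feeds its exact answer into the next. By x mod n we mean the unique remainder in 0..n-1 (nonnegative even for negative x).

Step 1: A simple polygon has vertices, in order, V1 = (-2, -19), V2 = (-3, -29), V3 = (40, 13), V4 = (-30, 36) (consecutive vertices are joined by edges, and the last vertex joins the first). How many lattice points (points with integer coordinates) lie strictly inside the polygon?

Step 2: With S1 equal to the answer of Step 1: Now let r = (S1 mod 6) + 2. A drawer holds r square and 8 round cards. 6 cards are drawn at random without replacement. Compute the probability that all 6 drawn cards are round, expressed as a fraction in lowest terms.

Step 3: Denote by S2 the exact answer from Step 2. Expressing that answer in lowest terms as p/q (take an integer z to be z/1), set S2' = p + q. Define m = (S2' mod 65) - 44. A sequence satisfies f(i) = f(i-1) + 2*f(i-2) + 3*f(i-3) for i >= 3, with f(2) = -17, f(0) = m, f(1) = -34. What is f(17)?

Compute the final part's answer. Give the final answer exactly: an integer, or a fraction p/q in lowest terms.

Step 1: cross terms: (-2*-29 - -3*-19)=1, (-3*13 - 40*-29)=1121, (40*36 - -30*13)=1830, (-30*-19 - -2*36)=642; twice the area = |3594| = 3594; area = 1797; boundary points = 1 + 1 + 1 + 1 = 4; strictly interior points = area - boundary/2 + 1 = 1796; answer 1796
Step 2: S1 = 1796; r = 4; total draws C(12,6) = 924; favorable C(8,6) = 28; P = 1/33; answer 1/33
Step 3: S2 = 1/33; threaded value p + q = 34; m = -10; f(3) = 1*(-17) + 2*(-34) + 3*(-10) = -115; iterating: f(3)=-115, f(4)=-251, f(5)=-532, f(6)=-1379, f(7)=-3196, f(8)=-7550, f(9)=-18079, f(10)=-42767, f(11)=-101575, f(12)=-241346, f(13)=-572797, f(14)=-1360214, f(15)=-3229846, f(16)=-7668665, f(17)=-18208999; answer -18208999

-18208999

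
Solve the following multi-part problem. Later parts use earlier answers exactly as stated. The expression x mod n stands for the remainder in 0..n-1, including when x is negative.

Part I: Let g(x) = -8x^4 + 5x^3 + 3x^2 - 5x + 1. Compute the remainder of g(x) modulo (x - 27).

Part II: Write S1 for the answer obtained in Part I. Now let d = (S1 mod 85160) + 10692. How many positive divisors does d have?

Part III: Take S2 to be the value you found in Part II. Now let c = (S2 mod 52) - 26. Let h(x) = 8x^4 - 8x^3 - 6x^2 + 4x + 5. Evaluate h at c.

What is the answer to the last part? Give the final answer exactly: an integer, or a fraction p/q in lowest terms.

1786053

Part I: remainder = value at the root: -8*(27)^4 + 5*(27)^3 + 3*(27)^2 - 5*(27)^1 + 1 = (-4251528) + (98415) + (2187) + (-135) + (1) = -4151060; answer -4151060
Part II: S1 = -4151060; d = 32472; 32472 = 2^3 * 3^2 * 11 * 41; number of divisors = (3+1) * (2+1) * (1+1) * (1+1) = 48; answer 48
Part III: S2 = 48; c = 22; 8*(22)^4 - 8*(22)^3 - 6*(22)^2 + 4*(22)^1 + 5 = (1874048) + (-85184) + (-2904) + (88) + (5) = 1786053; answer 1786053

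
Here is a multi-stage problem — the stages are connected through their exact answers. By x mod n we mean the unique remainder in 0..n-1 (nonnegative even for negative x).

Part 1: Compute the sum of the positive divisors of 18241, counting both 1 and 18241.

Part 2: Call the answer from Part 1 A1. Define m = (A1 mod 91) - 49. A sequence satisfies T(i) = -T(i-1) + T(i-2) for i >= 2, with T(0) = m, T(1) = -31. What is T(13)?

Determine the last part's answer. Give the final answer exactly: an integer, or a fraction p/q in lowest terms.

Part 1: 18241 = 17 * 29 * 37; sigma = (1 + 17) * (1 + 29) * (1 + 37) = 18 * 30 * 38 = 20520; answer 20520
Part 2: A1 = 20520; m = -4; T(2) = -1*(-31) + 1*(-4) = 27; iterating: T(2)=27, T(3)=-58, T(4)=85, T(5)=-143, T(6)=228, T(7)=-371, T(8)=599, T(9)=-970, T(10)=1569, T(11)=-2539, T(12)=4108, T(13)=-6647; answer -6647

-6647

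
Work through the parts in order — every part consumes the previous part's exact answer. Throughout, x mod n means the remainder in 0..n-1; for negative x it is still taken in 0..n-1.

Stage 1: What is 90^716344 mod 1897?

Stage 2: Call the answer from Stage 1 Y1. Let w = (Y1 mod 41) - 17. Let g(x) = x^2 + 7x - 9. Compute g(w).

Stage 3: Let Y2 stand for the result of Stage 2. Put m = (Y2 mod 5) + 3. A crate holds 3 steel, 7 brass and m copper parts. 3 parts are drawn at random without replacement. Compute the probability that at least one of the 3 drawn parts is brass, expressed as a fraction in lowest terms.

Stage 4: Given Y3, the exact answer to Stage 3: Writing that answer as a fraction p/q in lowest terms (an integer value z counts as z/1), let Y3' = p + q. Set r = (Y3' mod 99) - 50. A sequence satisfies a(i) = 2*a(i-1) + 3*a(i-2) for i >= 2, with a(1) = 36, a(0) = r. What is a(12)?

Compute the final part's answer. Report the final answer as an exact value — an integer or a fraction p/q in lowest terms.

-1860090

Stage 1: squarings mod 1897: 90^1=90, 90^2=512, 90^4=358, 90^8=1065, 90^16=1716, 90^32=512, 90^64=358, 90^128=1065, 90^256=1716, 90^512=512, 90^1024=358, 90^2048=1065, 90^4096=1716, 90^8192=512, 90^16384=358, 90^32768=1065, 90^65536=1716, 90^131072=512, 90^262144=358, 90^524288=1065; 90^716344 = 90^8 * 90^16 * 90^32 * 90^512 * 90^1024 * 90^2048 * 90^8192 * 90^16384 * 90^32768 * 90^131072 * 90^524288 = 358 (mod 1897); answer 358
Stage 2: Y1 = 358; w = 13; 1*(13)^2 + 7*(13)^1 - 9 = (169) + (91) + (-9) = 251; answer 251
Stage 3: Y2 = 251; m = 4; total draws C(14,3) = 364; complement C(7,3) = 35; favorable 364 - 35 = 329; P = 47/52; answer 47/52
Stage 4: Y3 = 47/52; threaded value p + q = 99; r = -50; a(2) = 2*(36) + 3*(-50) = -78; iterating: a(2)=-78, a(3)=-48, a(4)=-330, a(5)=-804, a(6)=-2598, a(7)=-7608, a(8)=-23010, a(9)=-68844, a(10)=-206718, a(11)=-619968, a(12)=-1860090; answer -1860090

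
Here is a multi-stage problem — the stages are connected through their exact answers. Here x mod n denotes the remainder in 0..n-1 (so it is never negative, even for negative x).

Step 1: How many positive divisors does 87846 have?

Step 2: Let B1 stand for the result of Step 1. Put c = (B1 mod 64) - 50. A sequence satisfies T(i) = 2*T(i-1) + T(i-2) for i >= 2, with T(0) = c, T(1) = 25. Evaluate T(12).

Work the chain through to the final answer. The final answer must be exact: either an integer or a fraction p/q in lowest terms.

Step 1: 87846 = 2 * 3 * 11^4; number of divisors = (1+1) * (1+1) * (4+1) = 20; answer 20
Step 2: B1 = 20; c = -30; T(2) = 2*(25) + 1*(-30) = 20; iterating: T(2)=20, T(3)=65, T(4)=150, T(5)=365, T(6)=880, T(7)=2125, T(8)=5130, T(9)=12385, T(10)=29900, T(11)=72185, T(12)=174270; answer 174270

174270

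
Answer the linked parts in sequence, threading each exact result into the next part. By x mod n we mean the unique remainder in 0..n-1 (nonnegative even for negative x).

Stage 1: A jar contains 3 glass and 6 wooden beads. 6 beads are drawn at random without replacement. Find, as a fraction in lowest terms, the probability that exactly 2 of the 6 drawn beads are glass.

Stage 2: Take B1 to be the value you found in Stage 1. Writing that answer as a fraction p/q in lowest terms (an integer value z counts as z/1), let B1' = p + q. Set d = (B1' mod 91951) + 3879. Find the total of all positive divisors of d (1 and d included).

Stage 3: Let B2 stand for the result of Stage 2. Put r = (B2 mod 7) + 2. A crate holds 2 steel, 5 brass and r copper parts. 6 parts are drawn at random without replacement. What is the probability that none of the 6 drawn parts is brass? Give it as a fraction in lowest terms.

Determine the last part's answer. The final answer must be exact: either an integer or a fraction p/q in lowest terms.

Stage 1: total draws C(9,6) = 84; favorable C(3,2)*C(6,4) = 45; P = 15/28; answer 15/28
Stage 2: B1 = 15/28; threaded value p + q = 43; d = 3922; 3922 = 2 * 37 * 53; sigma = (1 + 2) * (1 + 37) * (1 + 53) = 3 * 38 * 54 = 6156; answer 6156
Stage 3: B2 = 6156; r = 5; total draws C(12,6) = 924; favorable C(7,6) = 7; P = 1/132; answer 1/132

1/132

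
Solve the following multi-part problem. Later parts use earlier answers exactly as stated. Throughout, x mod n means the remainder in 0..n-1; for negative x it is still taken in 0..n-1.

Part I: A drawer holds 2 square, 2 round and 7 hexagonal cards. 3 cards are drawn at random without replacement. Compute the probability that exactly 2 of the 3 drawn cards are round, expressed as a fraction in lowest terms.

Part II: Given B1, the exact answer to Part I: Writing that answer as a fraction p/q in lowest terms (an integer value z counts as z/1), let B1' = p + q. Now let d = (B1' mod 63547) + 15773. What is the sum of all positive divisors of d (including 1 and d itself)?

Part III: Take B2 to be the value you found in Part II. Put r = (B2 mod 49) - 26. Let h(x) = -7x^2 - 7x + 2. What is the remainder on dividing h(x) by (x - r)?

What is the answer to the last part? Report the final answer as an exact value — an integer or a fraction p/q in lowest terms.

-2938

Part I: total draws C(11,3) = 165; favorable C(2,2)*C(9,1) = 9; P = 3/55; answer 3/55
Part II: B1 = 3/55; threaded value p + q = 58; d = 15831; 15831 = 3^2 * 1759; sigma = (1 + 3 + 9) * (1 + 1759) = 13 * 1760 = 22880; answer 22880
Part III: B2 = 22880; r = 20; remainder = value at the root: -7*(20)^2 - 7*(20)^1 + 2 = (-2800) + (-140) + (2) = -2938; answer -2938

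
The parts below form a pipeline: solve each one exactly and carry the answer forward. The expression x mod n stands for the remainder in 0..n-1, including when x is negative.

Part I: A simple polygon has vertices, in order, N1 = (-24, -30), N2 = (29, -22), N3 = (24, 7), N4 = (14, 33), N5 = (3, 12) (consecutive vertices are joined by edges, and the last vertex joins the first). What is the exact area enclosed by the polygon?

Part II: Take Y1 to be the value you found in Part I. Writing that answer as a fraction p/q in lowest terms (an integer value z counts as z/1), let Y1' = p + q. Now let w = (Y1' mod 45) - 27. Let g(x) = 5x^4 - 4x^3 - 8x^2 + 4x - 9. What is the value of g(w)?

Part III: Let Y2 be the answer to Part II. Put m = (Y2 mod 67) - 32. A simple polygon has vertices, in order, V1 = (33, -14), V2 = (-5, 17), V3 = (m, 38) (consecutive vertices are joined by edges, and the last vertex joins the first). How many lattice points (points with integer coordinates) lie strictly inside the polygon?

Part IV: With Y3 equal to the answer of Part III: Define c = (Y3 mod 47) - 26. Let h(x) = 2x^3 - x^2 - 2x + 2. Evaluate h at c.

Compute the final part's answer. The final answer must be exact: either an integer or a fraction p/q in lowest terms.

Part I: cross terms: (-24*-22 - 29*-30)=1398, (29*7 - 24*-22)=731, (24*33 - 14*7)=694, (14*12 - 3*33)=69, (3*-30 - -24*12)=198; twice the area = |3090| = 3090; area = 1545; answer 1545
Part II: Y1 = 1545; threaded value p + q = 1546; w = -11; 5*(-11)^4 - 4*(-11)^3 - 8*(-11)^2 + 4*(-11)^1 - 9 = (73205) + (5324) + (-968) + (-44) + (-9) = 77508; answer 77508
Part III: Y2 = 77508; m = 24; cross terms: (33*17 - -5*-14)=491, (-5*38 - 24*17)=-598, (24*-14 - 33*38)=-1590; twice the area = |-1697| = 1697; area = 1697/2; boundary points = 1 + 1 + 1 = 3; strictly interior points = area - boundary/2 + 1 = 848; answer 848
Part IV: Y3 = 848; c = -24; 2*(-24)^3 - 1*(-24)^2 - 2*(-24)^1 + 2 = (-27648) + (-576) + (48) + (2) = -28174; answer -28174

-28174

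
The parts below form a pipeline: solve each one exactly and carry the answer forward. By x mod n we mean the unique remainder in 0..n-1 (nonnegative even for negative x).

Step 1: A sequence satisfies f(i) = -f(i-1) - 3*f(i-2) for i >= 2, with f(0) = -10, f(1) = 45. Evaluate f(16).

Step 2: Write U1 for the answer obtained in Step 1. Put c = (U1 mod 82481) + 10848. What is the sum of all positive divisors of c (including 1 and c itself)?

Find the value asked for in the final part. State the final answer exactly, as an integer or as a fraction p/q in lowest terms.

24992

Step 1: f(2) = -1*(45) - 3*(-10) = -15; iterating: f(2)=-15, f(3)=-120, f(4)=165, f(5)=195, f(6)=-690, f(7)=105, f(8)=1965, f(9)=-2280, f(10)=-3615, f(11)=10455, f(12)=390, f(13)=-31755, f(14)=30585, f(15)=64680, f(16)=-156435; answer -156435
Step 2: U1 = -156435; c = 19375; 19375 = 5^4 * 31; sigma = (1 + 5 + 25 + 125 + 625) * (1 + 31) = 781 * 32 = 24992; answer 24992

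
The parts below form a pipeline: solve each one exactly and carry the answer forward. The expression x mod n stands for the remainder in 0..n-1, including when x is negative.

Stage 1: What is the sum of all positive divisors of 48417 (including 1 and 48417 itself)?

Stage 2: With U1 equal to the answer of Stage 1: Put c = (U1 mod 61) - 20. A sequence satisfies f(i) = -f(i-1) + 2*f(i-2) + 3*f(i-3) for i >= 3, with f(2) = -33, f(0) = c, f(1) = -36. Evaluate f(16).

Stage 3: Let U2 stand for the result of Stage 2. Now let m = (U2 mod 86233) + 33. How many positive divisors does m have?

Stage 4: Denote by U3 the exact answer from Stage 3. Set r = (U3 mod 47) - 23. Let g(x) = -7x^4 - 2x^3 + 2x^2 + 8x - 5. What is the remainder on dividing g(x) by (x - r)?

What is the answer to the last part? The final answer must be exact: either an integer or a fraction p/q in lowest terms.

-16084

Stage 1: 48417 = 3 * 16139; sigma = (1 + 3) * (1 + 16139) = 4 * 16140 = 64560; answer 64560
Stage 2: U1 = 64560; c = 2; f(3) = -1*(-33) + 2*(-36) + 3*(2) = -33; iterating: f(3)=-33, f(4)=-141, f(5)=-24, f(6)=-357, f(7)=-114, f(8)=-672, f(9)=-627, f(10)=-1059, f(11)=-2211, f(12)=-1788, f(13)=-5811, f(14)=-4398, f(15)=-12588, f(16)=-13641; answer -13641
Stage 3: U2 = -13641; m = 72625; 72625 = 5^3 * 7 * 83; number of divisors = (3+1) * (1+1) * (1+1) = 16; answer 16
Stage 4: U3 = 16; r = -7; remainder = value at the root: -7*(-7)^4 - 2*(-7)^3 + 2*(-7)^2 + 8*(-7)^1 - 5 = (-16807) + (686) + (98) + (-56) + (-5) = -16084; answer -16084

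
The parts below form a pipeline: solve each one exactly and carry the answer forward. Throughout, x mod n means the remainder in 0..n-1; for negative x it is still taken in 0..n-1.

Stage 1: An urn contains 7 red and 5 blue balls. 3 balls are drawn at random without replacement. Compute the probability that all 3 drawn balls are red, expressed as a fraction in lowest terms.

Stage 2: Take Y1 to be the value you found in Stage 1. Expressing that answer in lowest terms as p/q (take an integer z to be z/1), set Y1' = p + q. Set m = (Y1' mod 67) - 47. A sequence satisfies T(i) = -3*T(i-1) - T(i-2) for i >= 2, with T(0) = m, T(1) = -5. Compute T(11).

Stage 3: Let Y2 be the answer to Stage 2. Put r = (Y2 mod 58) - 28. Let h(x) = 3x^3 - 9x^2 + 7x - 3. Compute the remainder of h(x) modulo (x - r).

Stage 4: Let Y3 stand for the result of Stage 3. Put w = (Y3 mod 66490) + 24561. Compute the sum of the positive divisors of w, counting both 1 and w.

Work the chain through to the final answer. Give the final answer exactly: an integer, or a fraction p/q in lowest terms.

44608

Stage 1: total draws C(12,3) = 220; favorable C(7,3) = 35; P = 7/44; answer 7/44
Stage 2: Y1 = 7/44; threaded value p + q = 51; m = 4; T(2) = -3*(-5) - 1*(4) = 11; iterating: T(2)=11, T(3)=-28, T(4)=73, T(5)=-191, T(6)=500, T(7)=-1309, T(8)=3427, T(9)=-8972, T(10)=23489, T(11)=-61495; answer -61495
Stage 3: Y2 = -61495; r = 15; remainder = value at the root: 3*(15)^3 - 9*(15)^2 + 7*(15)^1 - 3 = (10125) + (-2025) + (105) + (-3) = 8202; answer 8202
Stage 4: Y3 = 8202; w = 32763; 32763 = 3 * 67 * 163; sigma = (1 + 3) * (1 + 67) * (1 + 163) = 4 * 68 * 164 = 44608; answer 44608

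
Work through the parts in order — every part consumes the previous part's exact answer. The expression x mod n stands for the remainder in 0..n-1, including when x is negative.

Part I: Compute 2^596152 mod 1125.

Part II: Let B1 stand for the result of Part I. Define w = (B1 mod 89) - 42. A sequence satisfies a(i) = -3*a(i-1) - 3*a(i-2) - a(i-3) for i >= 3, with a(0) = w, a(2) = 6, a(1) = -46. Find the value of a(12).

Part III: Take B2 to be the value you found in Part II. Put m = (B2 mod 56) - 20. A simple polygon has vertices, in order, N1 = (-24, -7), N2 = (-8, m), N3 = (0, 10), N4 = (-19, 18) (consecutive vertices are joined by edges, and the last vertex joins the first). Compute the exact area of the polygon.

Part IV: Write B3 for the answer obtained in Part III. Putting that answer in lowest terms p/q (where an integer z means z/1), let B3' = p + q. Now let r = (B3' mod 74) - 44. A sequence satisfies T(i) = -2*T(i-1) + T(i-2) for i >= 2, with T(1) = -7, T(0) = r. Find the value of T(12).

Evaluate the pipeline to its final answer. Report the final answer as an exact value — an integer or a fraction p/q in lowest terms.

217581

Part I: squarings mod 1125: 2^1=2, 2^2=4, 2^4=16, 2^8=256, 2^16=286, 2^32=796, 2^64=241, 2^128=706, 2^256=61, 2^512=346, 2^1024=466, 2^2048=31, 2^4096=961, 2^8192=1021, 2^16384=691, 2^32768=481, 2^65536=736, 2^131072=571, 2^262144=916, 2^524288=931; 2^596152 = 2^8 * 2^16 * 2^32 * 2^128 * 2^2048 * 2^4096 * 2^65536 * 2^524288 = 871 (mod 1125); answer 871
Part II: B1 = 871; w = 28; a(3) = -3*(6) - 3*(-46) - 1*(28) = 92; iterating: a(3)=92, a(4)=-248, a(5)=462, a(6)=-734, a(7)=1064, a(8)=-1452, a(9)=1898, a(10)=-2402, a(11)=2964, a(12)=-3584; answer -3584
Part III: B2 = -3584; m = -20; cross terms: (-24*-20 - -8*-7)=424, (-8*10 - 0*-20)=-80, (0*18 - -19*10)=190, (-19*-7 - -24*18)=565; twice the area = |1099| = 1099; area = 1099/2; answer 1099/2
Part IV: B3 = 1099/2; threaded value p + q = 1101; r = 21; T(2) = -2*(-7) + 1*(21) = 35; iterating: T(2)=35, T(3)=-77, T(4)=189, T(5)=-455, T(6)=1099, T(7)=-2653, T(8)=6405, T(9)=-15463, T(10)=37331, T(11)=-90125, T(12)=217581; answer 217581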